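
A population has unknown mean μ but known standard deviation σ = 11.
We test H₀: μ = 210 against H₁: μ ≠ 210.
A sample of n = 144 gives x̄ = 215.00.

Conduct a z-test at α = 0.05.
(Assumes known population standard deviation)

Answer: z = 5.4543, reject H₀

Derivation:
Standard error: SE = σ/√n = 11/√144 = 0.9167
z-statistic: z = (x̄ - μ₀)/SE = (215.00 - 210)/0.9167 = 5.4543
Critical value: ±1.960
p-value < 0.0001
Decision: reject H₀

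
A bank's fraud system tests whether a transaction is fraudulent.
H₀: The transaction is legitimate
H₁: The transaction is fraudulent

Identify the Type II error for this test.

Type I error: rejecting H₀ when it is actually true (false positive).
Type II error: failing to reject H₀ when H₁ is actually true (false negative).

Answer: Allowing a fraudulent transaction to go through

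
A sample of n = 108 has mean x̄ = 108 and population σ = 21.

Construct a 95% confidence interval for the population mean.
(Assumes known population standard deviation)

Confidence level: 95%, α = 0.05
z_0.025 = 1.960
SE = σ/√n = 21/√108 = 2.0207
Margin of error = 1.960 × 2.0207 = 3.9606
CI: x̄ ± margin = 108 ± 3.9606
CI: (104.0394, 111.9606)

Answer: (104.0394, 111.9606)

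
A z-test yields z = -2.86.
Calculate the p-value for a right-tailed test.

Answer: p-value ≈ 0.9979

Derivation:
For z = -2.86:
p = P(Z > -2.86) = 1 - Φ(-2.86) = 0.9979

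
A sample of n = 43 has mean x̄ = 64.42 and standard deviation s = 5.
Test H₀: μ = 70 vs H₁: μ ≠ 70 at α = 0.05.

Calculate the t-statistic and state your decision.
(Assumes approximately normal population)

df = n - 1 = 42
SE = s/√n = 5/√43 = 0.7625
t = (x̄ - μ₀)/SE = (64.42 - 70)/0.7625 = -7.3180
Critical value: t_{0.025,42} = ±2.018
p-value < 0.0001
Decision: reject H₀

Answer: t = -7.3180, reject H₀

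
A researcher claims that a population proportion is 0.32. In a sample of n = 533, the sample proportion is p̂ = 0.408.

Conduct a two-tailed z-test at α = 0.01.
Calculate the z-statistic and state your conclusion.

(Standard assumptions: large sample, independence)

H₀: p = 0.32, H₁: p ≠ 0.32
Standard error: SE = √(p₀(1-p₀)/n) = √(0.32×0.68/533) = 0.020205
z-statistic: z = (p̂ - p₀)/SE = (0.408 - 0.32)/0.020205 = 4.3554
Critical value: z_0.005 = ±2.576
p-value < 0.0001
Decision: reject H₀ at α = 0.01

Answer: z = 4.3554, reject H₀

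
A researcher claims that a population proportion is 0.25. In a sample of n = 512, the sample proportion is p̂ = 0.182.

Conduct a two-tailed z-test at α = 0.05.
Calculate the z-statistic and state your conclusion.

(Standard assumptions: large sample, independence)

H₀: p = 0.25, H₁: p ≠ 0.25
Standard error: SE = √(p₀(1-p₀)/n) = √(0.25×0.75/512) = 0.019137
z-statistic: z = (p̂ - p₀)/SE = (0.182 - 0.25)/0.019137 = -3.5533
Critical value: z_0.025 = ±1.960
p-value = 0.0004
Decision: reject H₀ at α = 0.05

Answer: z = -3.5533, reject H₀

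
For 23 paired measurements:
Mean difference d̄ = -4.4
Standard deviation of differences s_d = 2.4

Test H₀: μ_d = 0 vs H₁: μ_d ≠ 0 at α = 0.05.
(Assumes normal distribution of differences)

df = n - 1 = 22
SE = s_d/√n = 2.4/√23 = 0.5004
t = d̄/SE = -4.4/0.5004 = -8.7930
Critical value: t_{0.025,22} = ±2.074
p-value < 0.0001
Decision: reject H₀

Answer: t = -8.7930, reject H₀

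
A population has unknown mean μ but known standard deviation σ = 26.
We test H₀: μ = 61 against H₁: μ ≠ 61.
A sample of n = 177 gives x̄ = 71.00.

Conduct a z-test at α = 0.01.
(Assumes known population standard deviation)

Answer: z = 5.1169, reject H₀

Derivation:
Standard error: SE = σ/√n = 26/√177 = 1.9543
z-statistic: z = (x̄ - μ₀)/SE = (71.00 - 61)/1.9543 = 5.1169
Critical value: ±2.576
p-value < 0.0001
Decision: reject H₀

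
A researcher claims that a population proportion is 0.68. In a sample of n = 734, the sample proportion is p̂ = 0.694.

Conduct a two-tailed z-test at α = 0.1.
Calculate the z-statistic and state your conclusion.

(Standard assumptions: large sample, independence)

Answer: z = 0.8131, fail to reject H₀

Derivation:
H₀: p = 0.68, H₁: p ≠ 0.68
Standard error: SE = √(p₀(1-p₀)/n) = √(0.68×0.32/734) = 0.017218
z-statistic: z = (p̂ - p₀)/SE = (0.694 - 0.68)/0.017218 = 0.8131
Critical value: z_0.05 = ±1.645
p-value = 0.4162
Decision: fail to reject H₀ at α = 0.1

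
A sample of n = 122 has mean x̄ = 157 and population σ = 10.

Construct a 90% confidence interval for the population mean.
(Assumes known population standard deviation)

Confidence level: 90%, α = 0.1
z_0.05 = 1.645
SE = σ/√n = 10/√122 = 0.9054
Margin of error = 1.645 × 0.9054 = 1.4894
CI: x̄ ± margin = 157 ± 1.4894
CI: (155.5106, 158.4894)

Answer: (155.5106, 158.4894)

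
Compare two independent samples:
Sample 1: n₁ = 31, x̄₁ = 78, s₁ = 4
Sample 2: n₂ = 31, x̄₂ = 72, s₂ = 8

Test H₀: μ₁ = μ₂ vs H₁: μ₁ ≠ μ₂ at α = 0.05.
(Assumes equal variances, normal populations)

Answer: t = 3.7348, reject H₀

Derivation:
Pooled variance: s²_p = [30×4² + 30×8²]/(60) = 40.0000
s_p = 6.3246
SE = s_p×√(1/n₁ + 1/n₂) = 6.3246×√(1/31 + 1/31) = 1.6065
t = (x̄₁ - x̄₂)/SE = (78 - 72)/1.6065 = 3.7348
df = 60, t-critical = ±2.000
Decision: reject H₀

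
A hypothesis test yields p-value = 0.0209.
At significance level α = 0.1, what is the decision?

Answer: reject H₀

Derivation:
Compare p-value to α:
0.0209 < 0.1
Decision: reject H₀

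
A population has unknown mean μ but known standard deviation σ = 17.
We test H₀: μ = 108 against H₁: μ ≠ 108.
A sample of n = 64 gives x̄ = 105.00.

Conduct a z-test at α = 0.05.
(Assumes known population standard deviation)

Standard error: SE = σ/√n = 17/√64 = 2.1250
z-statistic: z = (x̄ - μ₀)/SE = (105.00 - 108)/2.1250 = -1.4118
Critical value: ±1.960
p-value = 0.1580
Decision: fail to reject H₀

Answer: z = -1.4118, fail to reject H₀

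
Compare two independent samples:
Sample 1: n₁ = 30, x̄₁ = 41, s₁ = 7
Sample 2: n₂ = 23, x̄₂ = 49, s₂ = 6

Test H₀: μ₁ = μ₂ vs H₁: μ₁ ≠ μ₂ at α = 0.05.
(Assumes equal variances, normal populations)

Answer: t = -4.3819, reject H₀

Derivation:
Pooled variance: s²_p = [29×7² + 22×6²]/(51) = 43.3922
s_p = 6.5873
SE = s_p×√(1/n₁ + 1/n₂) = 6.5873×√(1/30 + 1/23) = 1.8257
t = (x̄₁ - x̄₂)/SE = (41 - 49)/1.8257 = -4.3819
df = 51, t-critical = ±2.008
Decision: reject H₀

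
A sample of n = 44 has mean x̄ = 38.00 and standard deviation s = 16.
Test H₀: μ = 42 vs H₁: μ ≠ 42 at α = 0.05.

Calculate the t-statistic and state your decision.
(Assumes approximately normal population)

df = n - 1 = 43
SE = s/√n = 16/√44 = 2.4121
t = (x̄ - μ₀)/SE = (38.00 - 42)/2.4121 = -1.6583
Critical value: t_{0.025,43} = ±2.017
p-value ≈ 0.1045
Decision: fail to reject H₀

Answer: t = -1.6583, fail to reject H₀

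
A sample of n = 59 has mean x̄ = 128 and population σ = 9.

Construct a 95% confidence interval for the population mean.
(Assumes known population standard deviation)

Confidence level: 95%, α = 0.05
z_0.025 = 1.960
SE = σ/√n = 9/√59 = 1.1717
Margin of error = 1.960 × 1.1717 = 2.2965
CI: x̄ ± margin = 128 ± 2.2965
CI: (125.7035, 130.2965)

Answer: (125.7035, 130.2965)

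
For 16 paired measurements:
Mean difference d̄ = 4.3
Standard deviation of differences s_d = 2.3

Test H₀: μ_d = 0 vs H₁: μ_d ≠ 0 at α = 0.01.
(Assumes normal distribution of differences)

df = n - 1 = 15
SE = s_d/√n = 2.3/√16 = 0.5750
t = d̄/SE = 4.3/0.5750 = 7.4783
Critical value: t_{0.005,15} = ±2.947
p-value < 0.0001
Decision: reject H₀

Answer: t = 7.4783, reject H₀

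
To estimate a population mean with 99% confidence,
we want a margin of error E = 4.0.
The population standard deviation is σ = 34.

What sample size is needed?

z_0.005 = 2.576
n = (z×σ/E)² = (2.576×34/4.0)²
n = 479.4348
Round up: n = 480

Answer: n = 480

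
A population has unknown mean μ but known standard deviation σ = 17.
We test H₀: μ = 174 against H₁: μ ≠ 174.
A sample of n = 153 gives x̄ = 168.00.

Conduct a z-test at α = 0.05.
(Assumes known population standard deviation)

Standard error: SE = σ/√n = 17/√153 = 1.3744
z-statistic: z = (x̄ - μ₀)/SE = (168.00 - 174)/1.3744 = -4.3655
Critical value: ±1.960
p-value < 0.0001
Decision: reject H₀

Answer: z = -4.3655, reject H₀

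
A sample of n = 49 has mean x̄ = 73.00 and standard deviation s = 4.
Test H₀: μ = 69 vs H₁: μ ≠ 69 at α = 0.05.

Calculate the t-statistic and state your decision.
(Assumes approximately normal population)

df = n - 1 = 48
SE = s/√n = 4/√49 = 0.5714
t = (x̄ - μ₀)/SE = (73.00 - 69)/0.5714 = 7.0004
Critical value: t_{0.025,48} = ±2.011
p-value < 0.0001
Decision: reject H₀

Answer: t = 7.0004, reject H₀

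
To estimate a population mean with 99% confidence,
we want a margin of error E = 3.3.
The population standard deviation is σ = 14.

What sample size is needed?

z_0.005 = 2.576
n = (z×σ/E)² = (2.576×14/3.3)²
n = 119.4318
Round up: n = 120

Answer: n = 120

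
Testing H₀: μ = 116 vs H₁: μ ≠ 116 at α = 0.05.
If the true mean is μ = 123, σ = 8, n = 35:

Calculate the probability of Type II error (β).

SE = σ/√n = 8/√35 = 1.3522
Critical values: μ₀ ± z_0.025×SE = 116 ± 1.960×1.3522
Acceptance region: (113.3497, 118.6503)
Under H₁ (μ = 123): z_high = (118.6503 - 123)/1.3522 = -3.2168, z_low = (113.3497 - 123)/1.3522 = -7.1367
β = P(not reject | H₁) = Φ(-3.2168) - Φ(-7.1367) ≈ 0.0006

Answer: β ≈ 0.0006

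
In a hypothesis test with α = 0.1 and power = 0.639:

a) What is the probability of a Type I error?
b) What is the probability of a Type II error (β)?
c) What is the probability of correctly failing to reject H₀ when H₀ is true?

a) Type I error probability = α = 0.1
b) Power = P(reject H₀ | H₁ true) = 1 - β = 0.639, so Type II error probability = β = 1 - Power = 0.361
c) P(fail to reject H₀ | H₀ true) = 1 - α = 0.9

Answer: a) 0.1, b) 0.361, c) 0.9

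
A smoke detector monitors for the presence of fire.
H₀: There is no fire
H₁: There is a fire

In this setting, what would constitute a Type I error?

A Type I error (probability α) occurs when we reject a true H₀.
A Type II error (probability β) occurs when we fail to reject a false H₀.

Answer: The alarm sounds when there is no fire (false alarm)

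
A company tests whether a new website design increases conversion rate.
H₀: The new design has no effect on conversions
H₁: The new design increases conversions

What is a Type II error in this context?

A Type I error (probability α) occurs when we reject a true H₀.
A Type II error (probability β) occurs when we fail to reject a false H₀.

Answer: Keeping the old design when the new one would have increased conversions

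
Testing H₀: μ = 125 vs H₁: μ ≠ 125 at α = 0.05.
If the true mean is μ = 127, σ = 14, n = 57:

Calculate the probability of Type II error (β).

SE = σ/√n = 14/√57 = 1.8543
Critical values: μ₀ ± z_0.025×SE = 125 ± 1.960×1.8543
Acceptance region: (121.3656, 128.6344)
Under H₁ (μ = 127): z_high = (128.6344 - 127)/1.8543 = 0.8814, z_low = (121.3656 - 127)/1.8543 = -3.0386
β = P(not reject | H₁) = Φ(0.8814) - Φ(-3.0386) ≈ 0.8098

Answer: β ≈ 0.8098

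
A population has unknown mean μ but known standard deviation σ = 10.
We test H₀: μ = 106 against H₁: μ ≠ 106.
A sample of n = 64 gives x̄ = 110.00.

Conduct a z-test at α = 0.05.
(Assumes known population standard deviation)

Answer: z = 3.2000, reject H₀

Derivation:
Standard error: SE = σ/√n = 10/√64 = 1.2500
z-statistic: z = (x̄ - μ₀)/SE = (110.00 - 106)/1.2500 = 3.2000
Critical value: ±1.960
p-value = 0.0014
Decision: reject H₀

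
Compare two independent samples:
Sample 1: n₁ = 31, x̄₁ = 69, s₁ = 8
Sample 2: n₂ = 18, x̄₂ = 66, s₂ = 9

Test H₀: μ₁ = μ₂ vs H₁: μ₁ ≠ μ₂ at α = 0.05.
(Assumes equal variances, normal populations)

Pooled variance: s²_p = [30×8² + 17×9²]/(47) = 70.1489
s_p = 8.3755
SE = s_p×√(1/n₁ + 1/n₂) = 8.3755×√(1/31 + 1/18) = 2.4819
t = (x̄₁ - x̄₂)/SE = (69 - 66)/2.4819 = 1.2088
df = 47, t-critical = ±2.012
Decision: fail to reject H₀

Answer: t = 1.2088, fail to reject H₀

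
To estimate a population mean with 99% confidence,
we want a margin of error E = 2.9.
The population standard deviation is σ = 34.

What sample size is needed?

Answer: n = 913

Derivation:
z_0.005 = 2.576
n = (z×σ/E)² = (2.576×34/2.9)²
n = 912.1233
Round up: n = 913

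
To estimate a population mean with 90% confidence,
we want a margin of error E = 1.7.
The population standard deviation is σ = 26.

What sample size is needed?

Answer: n = 633

Derivation:
z_0.05 = 1.645
n = (z×σ/E)² = (1.645×26/1.7)²
n = 632.9664
Round up: n = 633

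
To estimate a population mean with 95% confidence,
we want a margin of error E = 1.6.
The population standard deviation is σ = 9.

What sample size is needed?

z_0.025 = 1.960
n = (z×σ/E)² = (1.960×9/1.6)²
n = 121.5506
Round up: n = 122

Answer: n = 122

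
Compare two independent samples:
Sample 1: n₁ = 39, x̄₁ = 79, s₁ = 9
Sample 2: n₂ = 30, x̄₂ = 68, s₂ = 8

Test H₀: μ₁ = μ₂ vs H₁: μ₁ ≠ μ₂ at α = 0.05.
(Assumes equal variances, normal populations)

Pooled variance: s²_p = [38×9² + 29×8²]/(67) = 73.6418
s_p = 8.5815
SE = s_p×√(1/n₁ + 1/n₂) = 8.5815×√(1/39 + 1/30) = 2.0840
t = (x̄₁ - x̄₂)/SE = (79 - 68)/2.0840 = 5.2783
df = 67, t-critical = ±1.996
Decision: reject H₀

Answer: t = 5.2783, reject H₀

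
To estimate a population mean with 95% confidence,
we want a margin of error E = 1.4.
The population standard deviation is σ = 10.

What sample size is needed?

Answer: n = 196

Derivation:
z_0.025 = 1.960
n = (z×σ/E)² = (1.960×10/1.4)²
n = 196.0000
Already a whole number: n = 196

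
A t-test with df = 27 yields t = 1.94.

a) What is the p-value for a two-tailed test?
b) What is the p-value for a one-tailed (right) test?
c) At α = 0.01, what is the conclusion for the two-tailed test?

Using t-distribution with df = 27:
a) Two-tailed: p = 2×P(T > 1.94) = 0.0629
b) One-tailed: p = P(T > 1.94) = 0.0314
c) 0.0629 ≥ 0.01, fail to reject H₀

Answer: a) 0.0629, b) 0.0314, c) fail to reject H₀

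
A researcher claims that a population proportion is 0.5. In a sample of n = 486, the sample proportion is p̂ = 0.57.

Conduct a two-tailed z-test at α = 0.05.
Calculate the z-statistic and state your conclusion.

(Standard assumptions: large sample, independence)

H₀: p = 0.5, H₁: p ≠ 0.5
Standard error: SE = √(p₀(1-p₀)/n) = √(0.5×0.5/486) = 0.022680
z-statistic: z = (p̂ - p₀)/SE = (0.57 - 0.5)/0.022680 = 3.0864
Critical value: z_0.025 = ±1.960
p-value = 0.0020
Decision: reject H₀ at α = 0.05

Answer: z = 3.0864, reject H₀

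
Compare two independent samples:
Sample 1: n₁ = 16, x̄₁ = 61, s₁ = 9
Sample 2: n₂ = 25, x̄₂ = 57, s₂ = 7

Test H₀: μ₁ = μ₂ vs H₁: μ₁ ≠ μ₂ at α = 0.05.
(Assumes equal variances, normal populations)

Pooled variance: s²_p = [15×9² + 24×7²]/(39) = 61.3077
s_p = 7.8299
SE = s_p×√(1/n₁ + 1/n₂) = 7.8299×√(1/16 + 1/25) = 2.5068
t = (x̄₁ - x̄₂)/SE = (61 - 57)/2.5068 = 1.5957
df = 39, t-critical = ±2.023
Decision: fail to reject H₀

Answer: t = 1.5957, fail to reject H₀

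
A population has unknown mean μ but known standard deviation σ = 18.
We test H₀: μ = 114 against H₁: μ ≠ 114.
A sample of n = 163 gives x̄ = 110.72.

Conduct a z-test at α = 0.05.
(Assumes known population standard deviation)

Answer: z = -2.3264, reject H₀

Derivation:
Standard error: SE = σ/√n = 18/√163 = 1.4099
z-statistic: z = (x̄ - μ₀)/SE = (110.72 - 114)/1.4099 = -2.3264
Critical value: ±1.960
p-value = 0.0200
Decision: reject H₀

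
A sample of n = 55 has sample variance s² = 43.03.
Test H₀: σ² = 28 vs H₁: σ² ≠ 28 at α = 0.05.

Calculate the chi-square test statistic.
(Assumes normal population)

df = n - 1 = 54
χ² = (n-1)s²/σ₀² = 54×43.03/28 = 82.9864
Critical values: χ²_{0.975,54} = 35.586, χ²_{0.025,54} = 76.192
Rejection region: χ² < 35.586 or χ² > 76.192
Decision: reject H₀

Answer: χ² = 82.9864, reject H₀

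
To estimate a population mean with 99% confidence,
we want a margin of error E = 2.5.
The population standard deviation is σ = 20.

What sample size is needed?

Answer: n = 425

Derivation:
z_0.005 = 2.576
n = (z×σ/E)² = (2.576×20/2.5)²
n = 424.6897
Round up: n = 425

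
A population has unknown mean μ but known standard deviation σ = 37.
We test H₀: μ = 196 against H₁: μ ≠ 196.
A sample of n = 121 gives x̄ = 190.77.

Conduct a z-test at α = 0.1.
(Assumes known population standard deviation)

Standard error: SE = σ/√n = 37/√121 = 3.3636
z-statistic: z = (x̄ - μ₀)/SE = (190.77 - 196)/3.3636 = -1.5549
Critical value: ±1.645
p-value = 0.1200
Decision: fail to reject H₀

Answer: z = -1.5549, fail to reject H₀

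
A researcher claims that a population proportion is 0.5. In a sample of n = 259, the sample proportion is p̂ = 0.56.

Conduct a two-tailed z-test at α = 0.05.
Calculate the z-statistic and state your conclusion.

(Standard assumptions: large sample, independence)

Answer: z = 1.9312, fail to reject H₀

Derivation:
H₀: p = 0.5, H₁: p ≠ 0.5
Standard error: SE = √(p₀(1-p₀)/n) = √(0.5×0.5/259) = 0.031068
z-statistic: z = (p̂ - p₀)/SE = (0.56 - 0.5)/0.031068 = 1.9312
Critical value: z_0.025 = ±1.960
p-value = 0.0535
Decision: fail to reject H₀ at α = 0.05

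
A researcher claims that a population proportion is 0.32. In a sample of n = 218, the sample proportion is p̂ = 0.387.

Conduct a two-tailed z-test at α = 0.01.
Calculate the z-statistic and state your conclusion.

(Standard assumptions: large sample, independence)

Answer: z = 2.1207, fail to reject H₀

Derivation:
H₀: p = 0.32, H₁: p ≠ 0.32
Standard error: SE = √(p₀(1-p₀)/n) = √(0.32×0.68/218) = 0.031594
z-statistic: z = (p̂ - p₀)/SE = (0.387 - 0.32)/0.031594 = 2.1207
Critical value: z_0.005 = ±2.576
p-value = 0.0339
Decision: fail to reject H₀ at α = 0.01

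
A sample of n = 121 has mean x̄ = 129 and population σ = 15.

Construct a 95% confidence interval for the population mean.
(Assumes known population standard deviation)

Confidence level: 95%, α = 0.05
z_0.025 = 1.960
SE = σ/√n = 15/√121 = 1.3636
Margin of error = 1.960 × 1.3636 = 2.6727
CI: x̄ ± margin = 129 ± 2.6727
CI: (126.3273, 131.6727)

Answer: (126.3273, 131.6727)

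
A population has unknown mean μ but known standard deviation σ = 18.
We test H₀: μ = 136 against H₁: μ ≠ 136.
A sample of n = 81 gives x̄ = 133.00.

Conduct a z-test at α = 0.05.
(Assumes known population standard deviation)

Standard error: SE = σ/√n = 18/√81 = 2.0000
z-statistic: z = (x̄ - μ₀)/SE = (133.00 - 136)/2.0000 = -1.5000
Critical value: ±1.960
p-value = 0.1336
Decision: fail to reject H₀

Answer: z = -1.5000, fail to reject H₀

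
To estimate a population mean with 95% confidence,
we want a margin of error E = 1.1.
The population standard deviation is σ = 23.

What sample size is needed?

z_0.025 = 1.960
n = (z×σ/E)² = (1.960×23/1.1)²
n = 1679.5094
Round up: n = 1680

Answer: n = 1680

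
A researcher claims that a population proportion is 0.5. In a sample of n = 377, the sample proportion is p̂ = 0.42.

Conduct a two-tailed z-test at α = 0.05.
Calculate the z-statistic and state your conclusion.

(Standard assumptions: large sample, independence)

H₀: p = 0.5, H₁: p ≠ 0.5
Standard error: SE = √(p₀(1-p₀)/n) = √(0.5×0.5/377) = 0.025751
z-statistic: z = (p̂ - p₀)/SE = (0.42 - 0.5)/0.025751 = -3.1067
Critical value: z_0.025 = ±1.960
p-value = 0.0019
Decision: reject H₀ at α = 0.05

Answer: z = -3.1067, reject H₀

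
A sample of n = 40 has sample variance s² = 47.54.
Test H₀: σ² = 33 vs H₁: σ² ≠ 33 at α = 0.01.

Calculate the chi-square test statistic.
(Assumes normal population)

df = n - 1 = 39
χ² = (n-1)s²/σ₀² = 39×47.54/33 = 56.1836
Critical values: χ²_{0.995,39} = 19.996, χ²_{0.005,39} = 65.476
Rejection region: χ² < 19.996 or χ² > 65.476
Decision: fail to reject H₀

Answer: χ² = 56.1836, fail to reject H₀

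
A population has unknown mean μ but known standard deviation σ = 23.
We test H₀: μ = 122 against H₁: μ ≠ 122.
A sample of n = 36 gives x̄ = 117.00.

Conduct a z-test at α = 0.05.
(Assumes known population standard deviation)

Answer: z = -1.3044, fail to reject H₀

Derivation:
Standard error: SE = σ/√n = 23/√36 = 3.8333
z-statistic: z = (x̄ - μ₀)/SE = (117.00 - 122)/3.8333 = -1.3044
Critical value: ±1.960
p-value = 0.1921
Decision: fail to reject H₀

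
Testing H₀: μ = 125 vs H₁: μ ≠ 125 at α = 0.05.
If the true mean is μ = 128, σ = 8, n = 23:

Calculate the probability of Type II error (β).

SE = σ/√n = 8/√23 = 1.6681
Critical values: μ₀ ± z_0.025×SE = 125 ± 1.960×1.6681
Acceptance region: (121.7305, 128.2695)
Under H₁ (μ = 128): z_high = (128.2695 - 128)/1.6681 = 0.1616, z_low = (121.7305 - 128)/1.6681 = -3.7585
β = P(not reject | H₁) = Φ(0.1616) - Φ(-3.7585) ≈ 0.5641

Answer: β ≈ 0.5641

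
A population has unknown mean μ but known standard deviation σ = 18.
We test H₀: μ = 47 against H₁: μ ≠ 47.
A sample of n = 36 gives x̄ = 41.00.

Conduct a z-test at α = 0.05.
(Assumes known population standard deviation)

Standard error: SE = σ/√n = 18/√36 = 3.0000
z-statistic: z = (x̄ - μ₀)/SE = (41.00 - 47)/3.0000 = -2.0000
Critical value: ±1.960
p-value = 0.0455
Decision: reject H₀

Answer: z = -2.0000, reject H₀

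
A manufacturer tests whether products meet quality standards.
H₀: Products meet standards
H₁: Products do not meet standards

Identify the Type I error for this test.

Answer: Rejecting good products that actually meet standards

Derivation:
Type I error (α): Rejecting H₀ when H₀ is true
Type II error (β): Failing to reject H₀ when H₁ is true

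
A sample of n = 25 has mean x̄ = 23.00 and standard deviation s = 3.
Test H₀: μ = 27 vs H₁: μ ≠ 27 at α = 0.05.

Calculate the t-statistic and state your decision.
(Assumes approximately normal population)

df = n - 1 = 24
SE = s/√n = 3/√25 = 0.6000
t = (x̄ - μ₀)/SE = (23.00 - 27)/0.6000 = -6.6667
Critical value: t_{0.025,24} = ±2.064
p-value < 0.0001
Decision: reject H₀

Answer: t = -6.6667, reject H₀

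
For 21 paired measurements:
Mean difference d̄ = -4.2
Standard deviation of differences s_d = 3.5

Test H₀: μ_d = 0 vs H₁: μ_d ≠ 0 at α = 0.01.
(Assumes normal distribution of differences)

Answer: t = -5.4988, reject H₀

Derivation:
df = n - 1 = 20
SE = s_d/√n = 3.5/√21 = 0.7638
t = d̄/SE = -4.2/0.7638 = -5.4988
Critical value: t_{0.005,20} = ±2.845
p-value < 0.0001
Decision: reject H₀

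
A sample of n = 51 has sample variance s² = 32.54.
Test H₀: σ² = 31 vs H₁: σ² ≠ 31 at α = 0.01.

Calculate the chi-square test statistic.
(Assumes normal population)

Answer: χ² = 52.4839, fail to reject H₀

Derivation:
df = n - 1 = 50
χ² = (n-1)s²/σ₀² = 50×32.54/31 = 52.4839
Critical values: χ²_{0.995,50} = 27.991, χ²_{0.005,50} = 79.490
Rejection region: χ² < 27.991 or χ² > 79.490
Decision: fail to reject H₀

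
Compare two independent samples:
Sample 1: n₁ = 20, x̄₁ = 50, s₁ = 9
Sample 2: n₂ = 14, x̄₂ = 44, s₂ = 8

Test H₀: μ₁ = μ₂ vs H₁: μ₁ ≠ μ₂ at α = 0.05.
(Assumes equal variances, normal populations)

Answer: t = 2.0003, fail to reject H₀

Derivation:
Pooled variance: s²_p = [19×9² + 13×8²]/(32) = 74.0938
s_p = 8.6078
SE = s_p×√(1/n₁ + 1/n₂) = 8.6078×√(1/20 + 1/14) = 2.9995
t = (x̄₁ - x̄₂)/SE = (50 - 44)/2.9995 = 2.0003
df = 32, t-critical = ±2.037
Decision: fail to reject H₀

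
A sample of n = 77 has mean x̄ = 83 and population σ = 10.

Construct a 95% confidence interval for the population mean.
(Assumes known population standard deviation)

Confidence level: 95%, α = 0.05
z_0.025 = 1.960
SE = σ/√n = 10/√77 = 1.1396
Margin of error = 1.960 × 1.1396 = 2.2336
CI: x̄ ± margin = 83 ± 2.2336
CI: (80.7664, 85.2336)

Answer: (80.7664, 85.2336)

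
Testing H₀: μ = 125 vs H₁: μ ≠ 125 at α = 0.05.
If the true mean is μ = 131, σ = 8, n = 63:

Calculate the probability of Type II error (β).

Answer: β ≈ 0.0000

Derivation:
SE = σ/√n = 8/√63 = 1.0079
Critical values: μ₀ ± z_0.025×SE = 125 ± 1.960×1.0079
Acceptance region: (123.0245, 126.9755)
Under H₁ (μ = 131): z_high = (126.9755 - 131)/1.0079 = -3.9930, z_low = (123.0245 - 131)/1.0079 = -7.9130
β = P(not reject | H₁) = Φ(-3.9930) - Φ(-7.9130) ≈ 0.0000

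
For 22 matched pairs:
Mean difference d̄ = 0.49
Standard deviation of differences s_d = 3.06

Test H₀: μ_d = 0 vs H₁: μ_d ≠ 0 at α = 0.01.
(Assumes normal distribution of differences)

df = n - 1 = 21
SE = s_d/√n = 3.06/√22 = 0.6524
t = d̄/SE = 0.49/0.6524 = 0.7511
Critical value: t_{0.005,21} = ±2.831
p-value ≈ 0.4609
Decision: fail to reject H₀

Answer: t = 0.7511, fail to reject H₀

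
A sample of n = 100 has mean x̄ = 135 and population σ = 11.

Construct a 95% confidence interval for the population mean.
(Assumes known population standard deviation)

Confidence level: 95%, α = 0.05
z_0.025 = 1.960
SE = σ/√n = 11/√100 = 1.1000
Margin of error = 1.960 × 1.1000 = 2.1560
CI: x̄ ± margin = 135 ± 2.1560
CI: (132.8440, 137.1560)

Answer: (132.8440, 137.1560)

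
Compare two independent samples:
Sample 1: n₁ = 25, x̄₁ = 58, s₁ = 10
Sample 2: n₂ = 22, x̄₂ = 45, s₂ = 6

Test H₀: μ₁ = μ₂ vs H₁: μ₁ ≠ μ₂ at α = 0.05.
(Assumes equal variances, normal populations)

Pooled variance: s²_p = [24×10² + 21×6²]/(45) = 70.1333
s_p = 8.3746
SE = s_p×√(1/n₁ + 1/n₂) = 8.3746×√(1/25 + 1/22) = 2.4481
t = (x̄₁ - x̄₂)/SE = (58 - 45)/2.4481 = 5.3102
df = 45, t-critical = ±2.014
Decision: reject H₀

Answer: t = 5.3102, reject H₀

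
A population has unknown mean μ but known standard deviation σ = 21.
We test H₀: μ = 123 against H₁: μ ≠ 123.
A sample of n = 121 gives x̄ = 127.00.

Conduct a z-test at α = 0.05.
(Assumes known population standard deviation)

Standard error: SE = σ/√n = 21/√121 = 1.9091
z-statistic: z = (x̄ - μ₀)/SE = (127.00 - 123)/1.9091 = 2.0952
Critical value: ±1.960
p-value = 0.0362
Decision: reject H₀

Answer: z = 2.0952, reject H₀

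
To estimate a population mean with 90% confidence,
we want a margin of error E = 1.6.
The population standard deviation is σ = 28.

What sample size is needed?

z_0.05 = 1.645
n = (z×σ/E)² = (1.645×28/1.6)²
n = 828.7202
Round up: n = 829

Answer: n = 829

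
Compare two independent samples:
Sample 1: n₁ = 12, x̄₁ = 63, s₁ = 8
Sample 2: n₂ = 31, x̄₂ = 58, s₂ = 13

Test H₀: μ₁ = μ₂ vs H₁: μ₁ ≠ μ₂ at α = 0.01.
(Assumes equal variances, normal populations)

Pooled variance: s²_p = [11×8² + 30×13²]/(41) = 140.8293
s_p = 11.8672
SE = s_p×√(1/n₁ + 1/n₂) = 11.8672×√(1/12 + 1/31) = 4.0347
t = (x̄₁ - x̄₂)/SE = (63 - 58)/4.0347 = 1.2392
df = 41, t-critical = ±2.701
Decision: fail to reject H₀

Answer: t = 1.2392, fail to reject H₀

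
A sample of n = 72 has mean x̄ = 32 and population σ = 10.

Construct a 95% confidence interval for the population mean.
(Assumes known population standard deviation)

Answer: (29.6901, 34.3099)

Derivation:
Confidence level: 95%, α = 0.05
z_0.025 = 1.960
SE = σ/√n = 10/√72 = 1.1785
Margin of error = 1.960 × 1.1785 = 2.3099
CI: x̄ ± margin = 32 ± 2.3099
CI: (29.6901, 34.3099)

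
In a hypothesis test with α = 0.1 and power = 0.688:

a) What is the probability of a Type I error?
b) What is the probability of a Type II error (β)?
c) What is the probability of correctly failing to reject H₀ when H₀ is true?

Answer: a) 0.1, b) 0.312, c) 0.9

Derivation:
a) Type I error probability = α = 0.1
b) Power = P(reject H₀ | H₁ true) = 1 - β = 0.688, so Type II error probability = β = 1 - Power = 0.312
c) P(fail to reject H₀ | H₀ true) = 1 - α = 0.9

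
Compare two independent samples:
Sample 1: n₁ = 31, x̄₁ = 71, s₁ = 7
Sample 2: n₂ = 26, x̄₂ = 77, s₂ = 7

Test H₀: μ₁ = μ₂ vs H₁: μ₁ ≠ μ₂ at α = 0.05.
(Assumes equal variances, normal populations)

Pooled variance: s²_p = [30×7² + 25×7²]/(55) = 49.0000
s_p = 7.0000
SE = s_p×√(1/n₁ + 1/n₂) = 7.0000×√(1/31 + 1/26) = 1.8615
t = (x̄₁ - x̄₂)/SE = (71 - 77)/1.8615 = -3.2232
df = 55, t-critical = ±2.004
Decision: reject H₀

Answer: t = -3.2232, reject H₀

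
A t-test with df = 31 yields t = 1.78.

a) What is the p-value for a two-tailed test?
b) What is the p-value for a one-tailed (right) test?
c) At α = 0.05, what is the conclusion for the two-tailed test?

Using t-distribution with df = 31:
a) Two-tailed: p = 2×P(T > 1.78) = 0.0849
b) One-tailed: p = P(T > 1.78) = 0.0424
c) 0.0849 ≥ 0.05, fail to reject H₀

Answer: a) 0.0849, b) 0.0424, c) fail to reject H₀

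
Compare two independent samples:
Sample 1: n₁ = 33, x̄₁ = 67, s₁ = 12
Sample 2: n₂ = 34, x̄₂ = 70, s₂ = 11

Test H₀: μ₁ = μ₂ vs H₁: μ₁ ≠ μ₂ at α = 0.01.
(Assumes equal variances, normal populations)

Pooled variance: s²_p = [32×12² + 33×11²]/(65) = 132.3231
s_p = 11.5032
SE = s_p×√(1/n₁ + 1/n₂) = 11.5032×√(1/33 + 1/34) = 2.8110
t = (x̄₁ - x̄₂)/SE = (67 - 70)/2.8110 = -1.0672
df = 65, t-critical = ±2.654
Decision: fail to reject H₀

Answer: t = -1.0672, fail to reject H₀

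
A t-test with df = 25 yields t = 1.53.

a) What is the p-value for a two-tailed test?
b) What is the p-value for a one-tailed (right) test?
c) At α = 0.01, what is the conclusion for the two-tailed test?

Using t-distribution with df = 25:
a) Two-tailed: p = 2×P(T > 1.53) = 0.1386
b) One-tailed: p = P(T > 1.53) = 0.0693
c) 0.1386 ≥ 0.01, fail to reject H₀

Answer: a) 0.1386, b) 0.0693, c) fail to reject H₀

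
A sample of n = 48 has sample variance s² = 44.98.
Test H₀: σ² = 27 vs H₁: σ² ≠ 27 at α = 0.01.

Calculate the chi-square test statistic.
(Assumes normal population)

df = n - 1 = 47
χ² = (n-1)s²/σ₀² = 47×44.98/27 = 78.2985
Critical values: χ²_{0.995,47} = 25.775, χ²_{0.005,47} = 75.704
Rejection region: χ² < 25.775 or χ² > 75.704
Decision: reject H₀

Answer: χ² = 78.2985, reject H₀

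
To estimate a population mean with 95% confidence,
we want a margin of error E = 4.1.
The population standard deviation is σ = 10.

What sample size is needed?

Answer: n = 23

Derivation:
z_0.025 = 1.960
n = (z×σ/E)² = (1.960×10/4.1)²
n = 22.8531
Round up: n = 23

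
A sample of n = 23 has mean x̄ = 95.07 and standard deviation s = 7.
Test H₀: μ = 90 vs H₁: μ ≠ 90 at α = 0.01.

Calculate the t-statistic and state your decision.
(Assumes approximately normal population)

df = n - 1 = 22
SE = s/√n = 7/√23 = 1.4596
t = (x̄ - μ₀)/SE = (95.07 - 90)/1.4596 = 3.4736
Critical value: t_{0.005,22} = ±2.819
p-value ≈ 0.0022
Decision: reject H₀

Answer: t = 3.4736, reject H₀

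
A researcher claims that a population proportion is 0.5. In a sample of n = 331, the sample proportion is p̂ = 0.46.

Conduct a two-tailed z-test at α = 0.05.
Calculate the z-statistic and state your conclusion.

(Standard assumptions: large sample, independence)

Answer: z = -1.4555, fail to reject H₀

Derivation:
H₀: p = 0.5, H₁: p ≠ 0.5
Standard error: SE = √(p₀(1-p₀)/n) = √(0.5×0.5/331) = 0.027482
z-statistic: z = (p̂ - p₀)/SE = (0.46 - 0.5)/0.027482 = -1.4555
Critical value: z_0.025 = ±1.960
p-value = 0.1455
Decision: fail to reject H₀ at α = 0.05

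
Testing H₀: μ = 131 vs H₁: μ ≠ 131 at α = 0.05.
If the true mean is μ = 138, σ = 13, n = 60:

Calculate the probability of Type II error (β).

Answer: β ≈ 0.0135

Derivation:
SE = σ/√n = 13/√60 = 1.6783
Critical values: μ₀ ± z_0.025×SE = 131 ± 1.960×1.6783
Acceptance region: (127.7105, 134.2895)
Under H₁ (μ = 138): z_high = (134.2895 - 138)/1.6783 = -2.2109, z_low = (127.7105 - 138)/1.6783 = -6.1309
β = P(not reject | H₁) = Φ(-2.2109) - Φ(-6.1309) ≈ 0.0135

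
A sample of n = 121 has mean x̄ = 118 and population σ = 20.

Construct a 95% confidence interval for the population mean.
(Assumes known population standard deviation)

Answer: (114.4363, 121.5637)

Derivation:
Confidence level: 95%, α = 0.05
z_0.025 = 1.960
SE = σ/√n = 20/√121 = 1.8182
Margin of error = 1.960 × 1.8182 = 3.5637
CI: x̄ ± margin = 118 ± 3.5637
CI: (114.4363, 121.5637)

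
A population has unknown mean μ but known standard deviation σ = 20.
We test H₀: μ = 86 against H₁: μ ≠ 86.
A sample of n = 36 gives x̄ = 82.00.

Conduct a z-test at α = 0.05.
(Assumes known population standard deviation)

Answer: z = -1.2000, fail to reject H₀

Derivation:
Standard error: SE = σ/√n = 20/√36 = 3.3333
z-statistic: z = (x̄ - μ₀)/SE = (82.00 - 86)/3.3333 = -1.2000
Critical value: ±1.960
p-value = 0.2301
Decision: fail to reject H₀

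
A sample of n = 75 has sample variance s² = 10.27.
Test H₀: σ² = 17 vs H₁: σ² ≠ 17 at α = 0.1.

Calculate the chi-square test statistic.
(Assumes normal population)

Answer: χ² = 44.7047, reject H₀

Derivation:
df = n - 1 = 74
χ² = (n-1)s²/σ₀² = 74×10.27/17 = 44.7047
Critical values: χ²_{0.95,74} = 55.189, χ²_{0.05,74} = 95.081
Rejection region: χ² < 55.189 or χ² > 95.081
Decision: reject H₀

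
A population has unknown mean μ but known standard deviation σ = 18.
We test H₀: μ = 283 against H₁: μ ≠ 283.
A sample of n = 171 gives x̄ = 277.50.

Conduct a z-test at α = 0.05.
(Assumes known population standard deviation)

Answer: z = -3.9956, reject H₀

Derivation:
Standard error: SE = σ/√n = 18/√171 = 1.3765
z-statistic: z = (x̄ - μ₀)/SE = (277.50 - 283)/1.3765 = -3.9956
Critical value: ±1.960
p-value = 0.0001
Decision: reject H₀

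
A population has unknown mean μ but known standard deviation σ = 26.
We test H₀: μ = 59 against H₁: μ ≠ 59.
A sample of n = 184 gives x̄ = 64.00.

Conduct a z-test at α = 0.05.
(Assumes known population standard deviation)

Standard error: SE = σ/√n = 26/√184 = 1.9167
z-statistic: z = (x̄ - μ₀)/SE = (64.00 - 59)/1.9167 = 2.6087
Critical value: ±1.960
p-value = 0.0091
Decision: reject H₀

Answer: z = 2.6087, reject H₀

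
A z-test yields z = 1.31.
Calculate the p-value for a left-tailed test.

Answer: p-value ≈ 0.9049

Derivation:
For z = 1.31:
p = P(Z < 1.31) = Φ(1.31) = 0.9049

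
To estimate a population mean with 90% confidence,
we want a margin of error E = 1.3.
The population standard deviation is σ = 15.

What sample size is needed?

z_0.05 = 1.645
n = (z×σ/E)² = (1.645×15/1.3)²
n = 360.2696
Round up: n = 361

Answer: n = 361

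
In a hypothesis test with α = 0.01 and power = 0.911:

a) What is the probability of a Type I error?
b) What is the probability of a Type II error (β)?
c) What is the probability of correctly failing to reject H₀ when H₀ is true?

a) Type I error probability = α = 0.01
b) Power = P(reject H₀ | H₁ true) = 1 - β = 0.911, so Type II error probability = β = 1 - Power = 0.089
c) P(fail to reject H₀ | H₀ true) = 1 - α = 0.99

Answer: a) 0.01, b) 0.089, c) 0.99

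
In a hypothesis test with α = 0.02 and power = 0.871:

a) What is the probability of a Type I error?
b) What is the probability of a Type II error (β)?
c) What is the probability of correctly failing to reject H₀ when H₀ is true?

Answer: a) 0.02, b) 0.129, c) 0.98

Derivation:
a) Type I error probability = α = 0.02
b) Power = P(reject H₀ | H₁ true) = 1 - β = 0.871, so Type II error probability = β = 1 - Power = 0.129
c) P(fail to reject H₀ | H₀ true) = 1 - α = 0.98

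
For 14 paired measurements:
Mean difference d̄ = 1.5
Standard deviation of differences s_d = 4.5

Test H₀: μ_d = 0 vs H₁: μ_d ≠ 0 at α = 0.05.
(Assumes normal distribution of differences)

df = n - 1 = 13
SE = s_d/√n = 4.5/√14 = 1.2027
t = d̄/SE = 1.5/1.2027 = 1.2472
Critical value: t_{0.025,13} = ±2.160
p-value ≈ 0.2343
Decision: fail to reject H₀

Answer: t = 1.2472, fail to reject H₀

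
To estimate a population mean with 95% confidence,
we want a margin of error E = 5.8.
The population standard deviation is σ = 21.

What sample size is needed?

z_0.025 = 1.960
n = (z×σ/E)² = (1.960×21/5.8)²
n = 50.3610
Round up: n = 51

Answer: n = 51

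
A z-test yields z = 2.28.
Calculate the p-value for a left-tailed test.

For z = 2.28:
p = P(Z < 2.28) = Φ(2.28) = 0.9887

Answer: p-value ≈ 0.9887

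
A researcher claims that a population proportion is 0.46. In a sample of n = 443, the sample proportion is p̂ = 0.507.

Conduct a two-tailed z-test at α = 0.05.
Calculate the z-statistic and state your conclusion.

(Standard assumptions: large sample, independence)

Answer: z = 1.9848, reject H₀

Derivation:
H₀: p = 0.46, H₁: p ≠ 0.46
Standard error: SE = √(p₀(1-p₀)/n) = √(0.46×0.54/443) = 0.023680
z-statistic: z = (p̂ - p₀)/SE = (0.507 - 0.46)/0.023680 = 1.9848
Critical value: z_0.025 = ±1.960
p-value = 0.0472
Decision: reject H₀ at α = 0.05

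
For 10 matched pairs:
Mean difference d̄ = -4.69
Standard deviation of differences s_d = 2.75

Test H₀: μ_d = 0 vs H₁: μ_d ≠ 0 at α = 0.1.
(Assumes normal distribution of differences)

df = n - 1 = 9
SE = s_d/√n = 2.75/√10 = 0.8696
t = d̄/SE = -4.69/0.8696 = -5.3933
Critical value: t_{0.05,9} = ±1.833
p-value ≈ 0.0004
Decision: reject H₀

Answer: t = -5.3933, reject H₀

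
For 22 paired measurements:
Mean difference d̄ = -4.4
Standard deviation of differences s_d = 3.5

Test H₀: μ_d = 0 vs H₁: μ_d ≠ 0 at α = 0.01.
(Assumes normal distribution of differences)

df = n - 1 = 21
SE = s_d/√n = 3.5/√22 = 0.7462
t = d̄/SE = -4.4/0.7462 = -5.8965
Critical value: t_{0.005,21} = ±2.831
p-value < 0.0001
Decision: reject H₀

Answer: t = -5.8965, reject H₀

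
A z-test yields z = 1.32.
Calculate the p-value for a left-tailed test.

Answer: p-value ≈ 0.9066

Derivation:
For z = 1.32:
p = P(Z < 1.32) = Φ(1.32) = 0.9066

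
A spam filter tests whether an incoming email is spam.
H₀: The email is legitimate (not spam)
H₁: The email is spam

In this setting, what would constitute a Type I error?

Answer: Marking a legitimate email as spam

Derivation:
A Type I error (probability α) occurs when we reject a true H₀.
A Type II error (probability β) occurs when we fail to reject a false H₀.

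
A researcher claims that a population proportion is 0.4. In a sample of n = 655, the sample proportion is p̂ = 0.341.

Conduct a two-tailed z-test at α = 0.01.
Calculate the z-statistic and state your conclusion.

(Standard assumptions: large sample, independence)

Answer: z = -3.0822, reject H₀

Derivation:
H₀: p = 0.4, H₁: p ≠ 0.4
Standard error: SE = √(p₀(1-p₀)/n) = √(0.4×0.6/655) = 0.019142
z-statistic: z = (p̂ - p₀)/SE = (0.341 - 0.4)/0.019142 = -3.0822
Critical value: z_0.005 = ±2.576
p-value = 0.0021
Decision: reject H₀ at α = 0.01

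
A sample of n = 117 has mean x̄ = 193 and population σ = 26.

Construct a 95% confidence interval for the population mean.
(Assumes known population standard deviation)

Confidence level: 95%, α = 0.05
z_0.025 = 1.960
SE = σ/√n = 26/√117 = 2.4037
Margin of error = 1.960 × 2.4037 = 4.7113
CI: x̄ ± margin = 193 ± 4.7113
CI: (188.2887, 197.7113)

Answer: (188.2887, 197.7113)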